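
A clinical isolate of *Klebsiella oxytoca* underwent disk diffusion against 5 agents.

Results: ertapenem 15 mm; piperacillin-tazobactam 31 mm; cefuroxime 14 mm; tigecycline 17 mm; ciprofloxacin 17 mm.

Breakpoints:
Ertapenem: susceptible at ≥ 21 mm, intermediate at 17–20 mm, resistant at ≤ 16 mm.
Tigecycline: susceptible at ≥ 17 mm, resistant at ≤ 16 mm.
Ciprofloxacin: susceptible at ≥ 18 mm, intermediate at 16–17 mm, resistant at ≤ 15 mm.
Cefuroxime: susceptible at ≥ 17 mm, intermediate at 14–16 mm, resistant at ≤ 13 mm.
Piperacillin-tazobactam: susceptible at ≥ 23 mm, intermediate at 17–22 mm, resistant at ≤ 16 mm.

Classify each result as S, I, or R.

Ertapenem (15 mm) ≤ 16 mm — R
Piperacillin-tazobactam: 31 mm is ≥ 23 mm — Susceptible
Cefuroxime: 14 mm is in 14–16 mm — Intermediate
Tigecycline 17 mm: ≥ 17 mm → Susceptible
Ciprofloxacin: 17 mm is in 16–17 mm ⇒ I

R, S, I, S, I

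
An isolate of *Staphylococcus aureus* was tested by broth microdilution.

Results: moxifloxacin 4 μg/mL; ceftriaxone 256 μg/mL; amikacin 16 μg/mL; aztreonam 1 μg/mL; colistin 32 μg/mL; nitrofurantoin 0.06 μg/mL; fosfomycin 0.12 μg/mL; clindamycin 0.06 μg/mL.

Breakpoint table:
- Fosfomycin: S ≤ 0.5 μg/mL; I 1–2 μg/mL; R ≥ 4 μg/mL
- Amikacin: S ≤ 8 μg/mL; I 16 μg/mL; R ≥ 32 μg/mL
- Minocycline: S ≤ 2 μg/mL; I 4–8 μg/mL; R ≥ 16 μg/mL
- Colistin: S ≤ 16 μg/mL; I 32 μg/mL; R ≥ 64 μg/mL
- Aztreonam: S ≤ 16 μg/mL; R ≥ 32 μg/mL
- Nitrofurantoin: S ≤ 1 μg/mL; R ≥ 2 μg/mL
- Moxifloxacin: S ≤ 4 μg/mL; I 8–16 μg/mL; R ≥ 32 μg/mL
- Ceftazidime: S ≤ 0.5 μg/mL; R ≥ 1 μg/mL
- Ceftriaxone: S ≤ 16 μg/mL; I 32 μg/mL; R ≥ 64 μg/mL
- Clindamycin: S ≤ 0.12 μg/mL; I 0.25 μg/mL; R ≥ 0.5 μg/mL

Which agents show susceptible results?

moxifloxacin, aztreonam, nitrofurantoin, fosfomycin, clindamycin

Moxifloxacin: 4 μg/mL is ≤ 4 μg/mL — Susceptible
Ceftriaxone: 256 μg/mL is ≥ 64 μg/mL ⇒ Resistant
Amikacin: 16 μg/mL is = 16 μg/mL → Intermediate
Aztreonam 1 μg/mL: ≤ 16 μg/mL → Susceptible
Colistin (32 μg/mL) = 32 μg/mL → intermediate
Nitrofurantoin (0.06 μg/mL) ≤ 1 μg/mL ⇒ susceptible
Fosfomycin (0.12 μg/mL) ≤ 0.5 μg/mL → Susceptible
Clindamycin: 0.06 μg/mL is ≤ 0.12 μg/mL ⇒ S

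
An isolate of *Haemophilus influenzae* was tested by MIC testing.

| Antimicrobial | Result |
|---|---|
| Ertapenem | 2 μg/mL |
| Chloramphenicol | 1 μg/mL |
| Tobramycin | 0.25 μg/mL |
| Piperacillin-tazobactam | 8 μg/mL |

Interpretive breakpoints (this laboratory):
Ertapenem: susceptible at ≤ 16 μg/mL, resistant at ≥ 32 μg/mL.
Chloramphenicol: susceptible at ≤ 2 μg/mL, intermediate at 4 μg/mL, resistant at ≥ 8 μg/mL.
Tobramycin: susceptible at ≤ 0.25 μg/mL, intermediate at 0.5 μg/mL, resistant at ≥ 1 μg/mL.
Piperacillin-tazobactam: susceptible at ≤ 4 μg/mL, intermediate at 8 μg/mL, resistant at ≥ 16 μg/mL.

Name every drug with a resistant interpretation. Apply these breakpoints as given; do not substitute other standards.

none

Ertapenem: 2 μg/mL is ≤ 16 μg/mL ⇒ S
Chloramphenicol 1 μg/mL: ≤ 2 μg/mL → susceptible
Tobramycin (0.25 μg/mL) ≤ 0.25 μg/mL — S
Piperacillin-tazobactam: 8 μg/mL is = 8 μg/mL → intermediate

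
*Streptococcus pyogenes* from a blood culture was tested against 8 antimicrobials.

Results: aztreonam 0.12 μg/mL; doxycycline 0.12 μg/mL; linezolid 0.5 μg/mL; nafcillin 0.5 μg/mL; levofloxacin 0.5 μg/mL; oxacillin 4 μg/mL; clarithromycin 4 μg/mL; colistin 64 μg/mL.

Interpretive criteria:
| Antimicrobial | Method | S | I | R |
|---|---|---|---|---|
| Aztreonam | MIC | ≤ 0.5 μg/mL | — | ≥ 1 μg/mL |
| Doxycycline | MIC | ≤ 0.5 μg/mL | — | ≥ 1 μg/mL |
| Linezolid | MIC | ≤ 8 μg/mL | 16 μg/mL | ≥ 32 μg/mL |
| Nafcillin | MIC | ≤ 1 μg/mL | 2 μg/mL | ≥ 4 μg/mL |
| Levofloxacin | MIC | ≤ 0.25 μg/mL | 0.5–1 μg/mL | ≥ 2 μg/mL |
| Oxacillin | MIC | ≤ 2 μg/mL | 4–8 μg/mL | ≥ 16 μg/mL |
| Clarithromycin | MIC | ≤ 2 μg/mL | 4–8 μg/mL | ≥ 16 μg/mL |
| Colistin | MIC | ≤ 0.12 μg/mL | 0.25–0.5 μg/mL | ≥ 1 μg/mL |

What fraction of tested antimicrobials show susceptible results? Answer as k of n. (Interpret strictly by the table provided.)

4 of 8

Aztreonam (0.12 μg/mL) ≤ 0.5 μg/mL ⇒ Susceptible
Doxycycline (0.12 μg/mL) ≤ 0.5 μg/mL → susceptible
Linezolid 0.5 μg/mL: ≤ 8 μg/mL — S
Nafcillin (0.5 μg/mL) ≤ 1 μg/mL — Susceptible
Levofloxacin (0.5 μg/mL) in 0.5–1 μg/mL — intermediate
Oxacillin 4 μg/mL: in 4–8 μg/mL ⇒ I
Clarithromycin: 4 μg/mL is in 4–8 μg/mL — Intermediate
Colistin (64 μg/mL) ≥ 1 μg/mL — resistant
Susceptible: 4/8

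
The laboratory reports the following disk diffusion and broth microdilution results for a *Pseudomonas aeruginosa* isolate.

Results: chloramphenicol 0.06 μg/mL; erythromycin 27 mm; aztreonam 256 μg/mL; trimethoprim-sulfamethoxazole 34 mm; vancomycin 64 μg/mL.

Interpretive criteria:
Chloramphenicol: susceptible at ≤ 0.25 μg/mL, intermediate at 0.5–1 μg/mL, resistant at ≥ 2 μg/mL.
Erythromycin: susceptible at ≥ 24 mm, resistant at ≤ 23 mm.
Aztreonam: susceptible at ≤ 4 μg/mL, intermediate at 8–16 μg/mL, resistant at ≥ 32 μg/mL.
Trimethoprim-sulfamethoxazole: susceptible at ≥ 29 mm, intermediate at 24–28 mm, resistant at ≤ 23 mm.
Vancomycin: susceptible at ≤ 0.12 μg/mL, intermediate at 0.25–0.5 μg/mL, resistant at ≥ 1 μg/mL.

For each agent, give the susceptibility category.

Chloramphenicol (0.06 μg/mL) ≤ 0.25 μg/mL — susceptible
Erythromycin 27 mm: ≥ 24 mm — S
Aztreonam (256 μg/mL) ≥ 32 μg/mL — resistant
Trimethoprim-sulfamethoxazole 34 mm: ≥ 29 mm — Susceptible
Vancomycin (64 μg/mL) ≥ 1 μg/mL → resistant

S, S, R, S, R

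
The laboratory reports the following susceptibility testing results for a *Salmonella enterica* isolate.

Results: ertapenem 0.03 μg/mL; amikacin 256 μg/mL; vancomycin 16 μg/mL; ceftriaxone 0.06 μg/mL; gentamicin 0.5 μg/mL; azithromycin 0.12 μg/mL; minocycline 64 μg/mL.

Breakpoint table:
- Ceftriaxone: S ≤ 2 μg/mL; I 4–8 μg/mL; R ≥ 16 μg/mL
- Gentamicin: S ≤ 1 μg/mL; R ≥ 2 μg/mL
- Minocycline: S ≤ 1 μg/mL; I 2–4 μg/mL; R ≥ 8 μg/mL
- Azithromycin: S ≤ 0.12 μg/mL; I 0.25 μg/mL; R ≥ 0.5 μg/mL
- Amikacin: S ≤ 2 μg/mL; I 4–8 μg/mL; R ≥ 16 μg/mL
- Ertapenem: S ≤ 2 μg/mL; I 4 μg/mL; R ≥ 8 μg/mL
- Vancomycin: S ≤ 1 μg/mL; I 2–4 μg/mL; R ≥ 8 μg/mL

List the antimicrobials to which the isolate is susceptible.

ertapenem, ceftriaxone, gentamicin, azithromycin

Ertapenem: 0.03 μg/mL is ≤ 2 μg/mL — susceptible
Amikacin 256 μg/mL: ≥ 16 μg/mL — resistant
Vancomycin (16 μg/mL) ≥ 8 μg/mL — R
Ceftriaxone: 0.06 μg/mL is ≤ 2 μg/mL — Susceptible
Gentamicin: 0.5 μg/mL is ≤ 1 μg/mL — Susceptible
Azithromycin (0.12 μg/mL) ≤ 0.12 μg/mL — S
Minocycline: 64 μg/mL is ≥ 8 μg/mL → resistant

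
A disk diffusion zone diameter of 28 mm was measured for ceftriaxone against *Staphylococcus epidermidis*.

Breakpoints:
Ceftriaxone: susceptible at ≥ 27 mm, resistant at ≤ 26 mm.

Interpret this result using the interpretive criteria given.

Ceftriaxone (28 mm) ≥ 27 mm — Susceptible

S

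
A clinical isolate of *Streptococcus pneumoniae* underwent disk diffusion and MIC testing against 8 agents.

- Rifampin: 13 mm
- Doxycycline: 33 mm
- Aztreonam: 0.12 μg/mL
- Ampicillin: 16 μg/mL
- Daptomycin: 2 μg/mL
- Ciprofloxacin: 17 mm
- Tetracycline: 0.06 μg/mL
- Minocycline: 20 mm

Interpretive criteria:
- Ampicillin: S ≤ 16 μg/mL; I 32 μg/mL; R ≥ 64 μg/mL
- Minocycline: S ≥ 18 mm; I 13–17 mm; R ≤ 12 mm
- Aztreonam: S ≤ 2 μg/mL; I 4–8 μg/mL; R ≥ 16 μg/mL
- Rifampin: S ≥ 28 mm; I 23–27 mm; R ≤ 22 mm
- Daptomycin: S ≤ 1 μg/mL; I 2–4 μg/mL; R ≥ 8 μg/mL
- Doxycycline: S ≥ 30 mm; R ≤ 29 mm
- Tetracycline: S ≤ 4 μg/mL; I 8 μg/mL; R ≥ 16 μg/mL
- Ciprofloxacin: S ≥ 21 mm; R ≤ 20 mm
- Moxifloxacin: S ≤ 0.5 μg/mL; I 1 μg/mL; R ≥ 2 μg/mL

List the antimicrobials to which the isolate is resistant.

rifampin, ciprofloxacin

Rifampin 13 mm: ≤ 22 mm — Resistant
Doxycycline: 33 mm is ≥ 30 mm → Susceptible
Aztreonam: 0.12 μg/mL is ≤ 2 μg/mL — Susceptible
Ampicillin 16 μg/mL: ≤ 16 μg/mL — Susceptible
Daptomycin: 2 μg/mL is in 2–4 μg/mL — Intermediate
Ciprofloxacin (17 mm) ≤ 20 mm ⇒ resistant
Tetracycline: 0.06 μg/mL is ≤ 4 μg/mL → susceptible
Minocycline (20 mm) ≥ 18 mm — Susceptible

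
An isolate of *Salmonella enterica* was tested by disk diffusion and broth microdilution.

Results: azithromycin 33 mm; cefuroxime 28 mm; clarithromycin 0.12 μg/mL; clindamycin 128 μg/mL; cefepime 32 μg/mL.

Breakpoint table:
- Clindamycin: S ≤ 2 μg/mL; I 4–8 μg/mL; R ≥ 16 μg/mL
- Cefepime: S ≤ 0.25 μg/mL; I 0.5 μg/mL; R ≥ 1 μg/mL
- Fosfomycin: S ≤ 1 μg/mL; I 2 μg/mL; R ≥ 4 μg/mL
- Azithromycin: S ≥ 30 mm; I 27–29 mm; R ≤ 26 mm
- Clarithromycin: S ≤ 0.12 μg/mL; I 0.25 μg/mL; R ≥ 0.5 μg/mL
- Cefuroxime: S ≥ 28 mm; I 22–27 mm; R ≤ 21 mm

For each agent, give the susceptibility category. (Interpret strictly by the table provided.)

Azithromycin: 33 mm is ≥ 30 mm → S
Cefuroxime 28 mm: ≥ 28 mm → S
Clarithromycin (0.12 μg/mL) ≤ 0.12 μg/mL → Susceptible
Clindamycin: 128 μg/mL is ≥ 16 μg/mL → Resistant
Cefepime (32 μg/mL) ≥ 1 μg/mL → R

S, S, S, R, R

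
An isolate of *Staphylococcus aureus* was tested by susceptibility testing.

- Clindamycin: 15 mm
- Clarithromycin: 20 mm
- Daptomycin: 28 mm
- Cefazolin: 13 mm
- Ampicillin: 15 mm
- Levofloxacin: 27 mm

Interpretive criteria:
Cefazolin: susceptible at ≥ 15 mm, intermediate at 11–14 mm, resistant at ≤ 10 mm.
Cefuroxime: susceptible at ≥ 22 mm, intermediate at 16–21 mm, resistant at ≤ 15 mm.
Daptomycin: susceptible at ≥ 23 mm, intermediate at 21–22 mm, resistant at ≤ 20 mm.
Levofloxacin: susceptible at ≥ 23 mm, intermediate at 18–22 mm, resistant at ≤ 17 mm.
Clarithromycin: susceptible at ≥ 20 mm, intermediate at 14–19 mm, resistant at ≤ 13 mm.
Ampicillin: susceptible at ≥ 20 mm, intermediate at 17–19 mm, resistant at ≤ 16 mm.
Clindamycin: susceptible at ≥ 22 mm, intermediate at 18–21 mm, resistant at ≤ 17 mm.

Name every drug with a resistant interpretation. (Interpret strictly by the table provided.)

clindamycin, ampicillin

Clindamycin: 15 mm is ≤ 17 mm — resistant
Clarithromycin 20 mm: ≥ 20 mm — Susceptible
Daptomycin 28 mm: ≥ 23 mm → S
Cefazolin: 13 mm is in 11–14 mm — intermediate
Ampicillin: 15 mm is ≤ 16 mm — resistant
Levofloxacin 27 mm: ≥ 23 mm → susceptible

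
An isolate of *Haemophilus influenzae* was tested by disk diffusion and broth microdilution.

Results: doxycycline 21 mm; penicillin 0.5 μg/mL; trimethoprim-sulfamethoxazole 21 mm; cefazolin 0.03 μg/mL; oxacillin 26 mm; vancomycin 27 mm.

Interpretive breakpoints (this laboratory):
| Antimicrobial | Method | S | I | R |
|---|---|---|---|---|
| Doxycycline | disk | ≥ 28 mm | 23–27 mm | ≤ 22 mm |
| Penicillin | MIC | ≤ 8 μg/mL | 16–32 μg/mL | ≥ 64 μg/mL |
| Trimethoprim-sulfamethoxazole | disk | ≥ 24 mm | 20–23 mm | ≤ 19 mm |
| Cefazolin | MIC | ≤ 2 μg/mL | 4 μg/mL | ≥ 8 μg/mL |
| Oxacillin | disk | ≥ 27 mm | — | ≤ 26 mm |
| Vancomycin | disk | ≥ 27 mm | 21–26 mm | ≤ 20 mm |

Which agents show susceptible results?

penicillin, cefazolin, vancomycin

Doxycycline (21 mm) ≤ 22 mm — Resistant
Penicillin (0.5 μg/mL) ≤ 8 μg/mL → S
Trimethoprim-sulfamethoxazole 21 mm: in 20–23 mm — intermediate
Cefazolin: 0.03 μg/mL is ≤ 2 μg/mL ⇒ susceptible
Oxacillin 26 mm: ≤ 26 mm — Resistant
Vancomycin: 27 mm is ≥ 27 mm — Susceptible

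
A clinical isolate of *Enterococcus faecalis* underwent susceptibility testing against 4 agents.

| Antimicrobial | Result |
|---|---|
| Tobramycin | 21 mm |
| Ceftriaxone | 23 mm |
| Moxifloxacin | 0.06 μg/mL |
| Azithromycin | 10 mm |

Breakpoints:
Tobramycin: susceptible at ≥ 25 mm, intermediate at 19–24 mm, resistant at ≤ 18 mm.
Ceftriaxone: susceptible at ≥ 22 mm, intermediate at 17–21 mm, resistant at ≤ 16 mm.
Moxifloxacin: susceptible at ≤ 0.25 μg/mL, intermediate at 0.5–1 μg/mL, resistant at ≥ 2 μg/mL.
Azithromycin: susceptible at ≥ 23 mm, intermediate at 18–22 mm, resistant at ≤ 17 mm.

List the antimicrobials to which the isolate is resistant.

Tobramycin: 21 mm is in 19–24 mm → I
Ceftriaxone: 23 mm is ≥ 22 mm → Susceptible
Moxifloxacin (0.06 μg/mL) ≤ 0.25 μg/mL ⇒ susceptible
Azithromycin 10 mm: ≤ 17 mm — Resistant

azithromycin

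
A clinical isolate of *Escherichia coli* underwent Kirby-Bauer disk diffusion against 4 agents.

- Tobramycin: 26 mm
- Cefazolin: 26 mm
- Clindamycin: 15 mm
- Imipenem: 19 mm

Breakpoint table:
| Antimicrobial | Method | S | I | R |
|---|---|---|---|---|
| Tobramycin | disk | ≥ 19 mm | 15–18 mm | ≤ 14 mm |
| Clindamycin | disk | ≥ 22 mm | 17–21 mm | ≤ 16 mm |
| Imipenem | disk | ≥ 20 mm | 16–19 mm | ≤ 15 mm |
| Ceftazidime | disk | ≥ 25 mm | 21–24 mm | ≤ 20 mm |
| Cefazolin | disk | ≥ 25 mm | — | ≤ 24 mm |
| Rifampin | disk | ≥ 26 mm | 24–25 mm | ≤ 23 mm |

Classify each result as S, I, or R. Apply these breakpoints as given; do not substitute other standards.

Tobramycin (26 mm) ≥ 19 mm — S
Cefazolin 26 mm: ≥ 25 mm — susceptible
Clindamycin: 15 mm is ≤ 16 mm — resistant
Imipenem (19 mm) in 16–19 mm — I

S, S, R, I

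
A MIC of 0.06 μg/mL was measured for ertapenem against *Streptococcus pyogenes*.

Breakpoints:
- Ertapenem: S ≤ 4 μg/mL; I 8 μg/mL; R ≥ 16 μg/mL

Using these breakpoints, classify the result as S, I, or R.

Ertapenem 0.06 μg/mL: ≤ 4 μg/mL → S

S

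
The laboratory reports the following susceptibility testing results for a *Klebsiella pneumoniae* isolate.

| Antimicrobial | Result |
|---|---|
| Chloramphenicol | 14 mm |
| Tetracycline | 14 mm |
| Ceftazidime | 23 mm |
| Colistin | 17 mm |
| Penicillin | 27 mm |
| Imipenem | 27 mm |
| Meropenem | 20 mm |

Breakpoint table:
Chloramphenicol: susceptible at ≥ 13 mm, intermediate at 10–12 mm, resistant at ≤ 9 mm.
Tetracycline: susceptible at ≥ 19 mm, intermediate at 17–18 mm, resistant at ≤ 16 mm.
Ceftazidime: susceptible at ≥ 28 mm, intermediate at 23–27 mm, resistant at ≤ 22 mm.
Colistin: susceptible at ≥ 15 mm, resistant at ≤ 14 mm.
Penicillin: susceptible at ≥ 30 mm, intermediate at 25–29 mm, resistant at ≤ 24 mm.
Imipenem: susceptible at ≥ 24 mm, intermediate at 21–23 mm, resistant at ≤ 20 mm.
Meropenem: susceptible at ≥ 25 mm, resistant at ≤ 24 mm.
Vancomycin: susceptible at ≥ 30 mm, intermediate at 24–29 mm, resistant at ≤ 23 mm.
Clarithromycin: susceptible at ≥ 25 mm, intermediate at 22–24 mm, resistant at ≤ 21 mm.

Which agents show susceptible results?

chloramphenicol, colistin, imipenem

Chloramphenicol 14 mm: ≥ 13 mm → susceptible
Tetracycline: 14 mm is ≤ 16 mm → Resistant
Ceftazidime: 23 mm is in 23–27 mm ⇒ I
Colistin (17 mm) ≥ 15 mm ⇒ S
Penicillin (27 mm) in 25–29 mm → I
Imipenem 27 mm: ≥ 24 mm → Susceptible
Meropenem: 20 mm is ≤ 24 mm — Resistant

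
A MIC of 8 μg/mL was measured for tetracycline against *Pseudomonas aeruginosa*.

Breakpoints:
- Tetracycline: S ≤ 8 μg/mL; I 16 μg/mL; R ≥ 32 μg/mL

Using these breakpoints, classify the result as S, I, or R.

Tetracycline: 8 μg/mL is ≤ 8 μg/mL — S

Susceptible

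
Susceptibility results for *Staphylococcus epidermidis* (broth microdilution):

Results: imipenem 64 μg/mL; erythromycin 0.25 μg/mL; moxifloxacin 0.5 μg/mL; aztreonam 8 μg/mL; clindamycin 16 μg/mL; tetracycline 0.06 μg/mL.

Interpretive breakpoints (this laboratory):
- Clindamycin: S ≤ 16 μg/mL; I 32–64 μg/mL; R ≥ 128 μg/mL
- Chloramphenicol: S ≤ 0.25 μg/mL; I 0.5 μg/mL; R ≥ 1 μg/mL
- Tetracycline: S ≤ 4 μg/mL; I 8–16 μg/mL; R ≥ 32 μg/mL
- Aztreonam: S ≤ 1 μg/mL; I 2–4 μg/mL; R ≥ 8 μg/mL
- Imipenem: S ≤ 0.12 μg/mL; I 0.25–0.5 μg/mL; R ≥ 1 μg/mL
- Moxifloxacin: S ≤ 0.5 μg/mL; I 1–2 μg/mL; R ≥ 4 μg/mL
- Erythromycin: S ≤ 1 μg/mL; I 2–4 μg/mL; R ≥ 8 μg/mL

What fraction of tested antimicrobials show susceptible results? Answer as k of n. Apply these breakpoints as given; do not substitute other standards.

4 of 6

Imipenem: 64 μg/mL is ≥ 1 μg/mL → resistant
Erythromycin 0.25 μg/mL: ≤ 1 μg/mL — susceptible
Moxifloxacin: 0.5 μg/mL is ≤ 0.5 μg/mL — susceptible
Aztreonam (8 μg/mL) ≥ 8 μg/mL ⇒ resistant
Clindamycin 16 μg/mL: ≤ 16 μg/mL → S
Tetracycline 0.06 μg/mL: ≤ 4 μg/mL ⇒ Susceptible
Susceptible: 4/6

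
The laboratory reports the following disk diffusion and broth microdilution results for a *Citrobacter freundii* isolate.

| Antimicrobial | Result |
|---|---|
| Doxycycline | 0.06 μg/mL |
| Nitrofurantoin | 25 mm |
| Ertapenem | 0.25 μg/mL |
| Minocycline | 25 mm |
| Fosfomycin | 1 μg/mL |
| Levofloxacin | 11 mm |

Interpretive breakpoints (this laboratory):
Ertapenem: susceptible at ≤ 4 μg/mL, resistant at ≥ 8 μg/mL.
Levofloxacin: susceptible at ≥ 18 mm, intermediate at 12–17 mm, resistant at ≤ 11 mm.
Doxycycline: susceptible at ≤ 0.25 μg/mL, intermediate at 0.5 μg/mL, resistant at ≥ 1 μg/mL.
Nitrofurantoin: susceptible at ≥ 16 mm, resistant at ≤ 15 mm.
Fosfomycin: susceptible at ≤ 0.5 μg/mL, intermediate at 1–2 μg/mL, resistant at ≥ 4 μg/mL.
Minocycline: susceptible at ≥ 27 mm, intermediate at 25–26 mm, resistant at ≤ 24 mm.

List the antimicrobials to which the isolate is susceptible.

doxycycline, nitrofurantoin, ertapenem

Doxycycline (0.06 μg/mL) ≤ 0.25 μg/mL — S
Nitrofurantoin: 25 mm is ≥ 16 mm — susceptible
Ertapenem: 0.25 μg/mL is ≤ 4 μg/mL → S
Minocycline 25 mm: in 25–26 mm → I
Fosfomycin: 1 μg/mL is in 1–2 μg/mL — Intermediate
Levofloxacin: 11 mm is ≤ 11 mm ⇒ R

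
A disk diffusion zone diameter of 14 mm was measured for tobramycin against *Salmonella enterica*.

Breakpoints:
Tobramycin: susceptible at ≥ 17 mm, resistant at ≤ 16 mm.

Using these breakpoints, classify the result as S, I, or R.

Tobramycin 14 mm: ≤ 16 mm — R

Resistant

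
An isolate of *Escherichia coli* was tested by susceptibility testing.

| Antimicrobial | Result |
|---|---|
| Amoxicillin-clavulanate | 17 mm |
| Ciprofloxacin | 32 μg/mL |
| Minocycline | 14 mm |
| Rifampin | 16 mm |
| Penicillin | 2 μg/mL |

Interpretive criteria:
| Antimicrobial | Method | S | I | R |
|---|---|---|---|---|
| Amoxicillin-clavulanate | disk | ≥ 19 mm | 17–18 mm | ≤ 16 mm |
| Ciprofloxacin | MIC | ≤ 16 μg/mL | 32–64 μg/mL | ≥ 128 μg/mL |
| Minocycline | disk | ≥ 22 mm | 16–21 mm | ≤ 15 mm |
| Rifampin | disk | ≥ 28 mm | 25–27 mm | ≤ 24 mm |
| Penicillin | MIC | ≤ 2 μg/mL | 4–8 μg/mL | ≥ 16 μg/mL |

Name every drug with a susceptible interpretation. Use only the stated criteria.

Amoxicillin-clavulanate 17 mm: in 17–18 mm → intermediate
Ciprofloxacin 32 μg/mL: in 32–64 μg/mL — intermediate
Minocycline 14 mm: ≤ 15 mm → resistant
Rifampin (16 mm) ≤ 24 mm — Resistant
Penicillin 2 μg/mL: ≤ 2 μg/mL ⇒ Susceptible

penicillin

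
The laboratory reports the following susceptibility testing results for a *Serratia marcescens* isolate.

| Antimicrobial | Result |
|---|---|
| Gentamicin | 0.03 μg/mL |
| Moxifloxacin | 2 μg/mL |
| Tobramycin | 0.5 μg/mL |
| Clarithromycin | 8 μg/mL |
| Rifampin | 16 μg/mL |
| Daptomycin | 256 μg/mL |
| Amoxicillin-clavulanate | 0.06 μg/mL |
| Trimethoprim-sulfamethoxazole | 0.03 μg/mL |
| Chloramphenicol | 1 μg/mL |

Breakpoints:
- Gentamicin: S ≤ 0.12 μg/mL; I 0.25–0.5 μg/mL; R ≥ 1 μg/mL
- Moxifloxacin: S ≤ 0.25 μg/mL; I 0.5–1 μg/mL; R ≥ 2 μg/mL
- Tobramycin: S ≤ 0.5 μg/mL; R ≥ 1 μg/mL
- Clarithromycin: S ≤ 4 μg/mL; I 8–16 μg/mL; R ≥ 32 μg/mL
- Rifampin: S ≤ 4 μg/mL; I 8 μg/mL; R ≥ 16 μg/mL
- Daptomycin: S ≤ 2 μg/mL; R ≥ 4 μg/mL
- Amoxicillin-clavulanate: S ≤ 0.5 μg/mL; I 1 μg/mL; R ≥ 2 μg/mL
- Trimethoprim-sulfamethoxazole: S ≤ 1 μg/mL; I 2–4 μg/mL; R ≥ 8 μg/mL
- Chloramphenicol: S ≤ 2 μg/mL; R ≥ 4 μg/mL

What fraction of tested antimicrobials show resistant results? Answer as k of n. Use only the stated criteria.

Gentamicin: 0.03 μg/mL is ≤ 0.12 μg/mL → Susceptible
Moxifloxacin: 2 μg/mL is ≥ 2 μg/mL → resistant
Tobramycin 0.5 μg/mL: ≤ 0.5 μg/mL ⇒ S
Clarithromycin 8 μg/mL: in 8–16 μg/mL → intermediate
Rifampin 16 μg/mL: ≥ 16 μg/mL ⇒ Resistant
Daptomycin: 256 μg/mL is ≥ 4 μg/mL → R
Amoxicillin-clavulanate 0.06 μg/mL: ≤ 0.5 μg/mL → Susceptible
Trimethoprim-sulfamethoxazole: 0.03 μg/mL is ≤ 1 μg/mL → Susceptible
Chloramphenicol (1 μg/mL) ≤ 2 μg/mL → S
Resistant: 3/9

3 of 9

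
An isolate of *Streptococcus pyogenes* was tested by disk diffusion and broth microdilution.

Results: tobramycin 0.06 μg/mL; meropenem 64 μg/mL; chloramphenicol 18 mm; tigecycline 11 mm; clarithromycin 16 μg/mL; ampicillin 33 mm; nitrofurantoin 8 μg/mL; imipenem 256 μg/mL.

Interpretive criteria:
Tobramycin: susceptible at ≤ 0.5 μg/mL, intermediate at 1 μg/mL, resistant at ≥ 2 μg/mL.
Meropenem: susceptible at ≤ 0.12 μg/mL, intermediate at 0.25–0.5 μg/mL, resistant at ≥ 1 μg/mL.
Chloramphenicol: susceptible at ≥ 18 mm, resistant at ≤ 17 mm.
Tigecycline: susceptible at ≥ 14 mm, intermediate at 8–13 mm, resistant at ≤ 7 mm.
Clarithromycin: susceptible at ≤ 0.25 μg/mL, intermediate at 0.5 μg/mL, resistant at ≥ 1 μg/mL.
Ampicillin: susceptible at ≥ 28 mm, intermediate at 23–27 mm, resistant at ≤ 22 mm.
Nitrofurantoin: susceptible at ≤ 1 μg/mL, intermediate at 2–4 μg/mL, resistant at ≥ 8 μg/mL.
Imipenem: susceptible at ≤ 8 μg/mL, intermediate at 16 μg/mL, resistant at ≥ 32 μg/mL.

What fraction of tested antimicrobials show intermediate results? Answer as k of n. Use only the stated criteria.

1 of 8

Tobramycin: 0.06 μg/mL is ≤ 0.5 μg/mL → S
Meropenem (64 μg/mL) ≥ 1 μg/mL → resistant
Chloramphenicol: 18 mm is ≥ 18 mm → S
Tigecycline: 11 mm is in 8–13 mm — I
Clarithromycin (16 μg/mL) ≥ 1 μg/mL ⇒ R
Ampicillin 33 mm: ≥ 28 mm — susceptible
Nitrofurantoin 8 μg/mL: ≥ 8 μg/mL → Resistant
Imipenem 256 μg/mL: ≥ 32 μg/mL → R
Intermediate: 1/8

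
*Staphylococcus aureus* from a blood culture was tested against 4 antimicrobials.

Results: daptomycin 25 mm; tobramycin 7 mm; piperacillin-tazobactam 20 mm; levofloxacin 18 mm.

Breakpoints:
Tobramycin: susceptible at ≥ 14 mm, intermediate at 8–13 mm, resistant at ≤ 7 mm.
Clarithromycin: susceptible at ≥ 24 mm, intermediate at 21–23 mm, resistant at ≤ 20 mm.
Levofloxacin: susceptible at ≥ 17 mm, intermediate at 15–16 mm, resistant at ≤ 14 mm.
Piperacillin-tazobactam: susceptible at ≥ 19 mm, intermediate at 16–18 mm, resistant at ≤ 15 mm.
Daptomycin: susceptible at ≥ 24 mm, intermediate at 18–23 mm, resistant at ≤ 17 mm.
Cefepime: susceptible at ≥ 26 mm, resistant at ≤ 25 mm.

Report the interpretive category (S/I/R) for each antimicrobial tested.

S, R, S, S

Daptomycin 25 mm: ≥ 24 mm — susceptible
Tobramycin (7 mm) ≤ 7 mm → Resistant
Piperacillin-tazobactam (20 mm) ≥ 19 mm → Susceptible
Levofloxacin 18 mm: ≥ 17 mm — S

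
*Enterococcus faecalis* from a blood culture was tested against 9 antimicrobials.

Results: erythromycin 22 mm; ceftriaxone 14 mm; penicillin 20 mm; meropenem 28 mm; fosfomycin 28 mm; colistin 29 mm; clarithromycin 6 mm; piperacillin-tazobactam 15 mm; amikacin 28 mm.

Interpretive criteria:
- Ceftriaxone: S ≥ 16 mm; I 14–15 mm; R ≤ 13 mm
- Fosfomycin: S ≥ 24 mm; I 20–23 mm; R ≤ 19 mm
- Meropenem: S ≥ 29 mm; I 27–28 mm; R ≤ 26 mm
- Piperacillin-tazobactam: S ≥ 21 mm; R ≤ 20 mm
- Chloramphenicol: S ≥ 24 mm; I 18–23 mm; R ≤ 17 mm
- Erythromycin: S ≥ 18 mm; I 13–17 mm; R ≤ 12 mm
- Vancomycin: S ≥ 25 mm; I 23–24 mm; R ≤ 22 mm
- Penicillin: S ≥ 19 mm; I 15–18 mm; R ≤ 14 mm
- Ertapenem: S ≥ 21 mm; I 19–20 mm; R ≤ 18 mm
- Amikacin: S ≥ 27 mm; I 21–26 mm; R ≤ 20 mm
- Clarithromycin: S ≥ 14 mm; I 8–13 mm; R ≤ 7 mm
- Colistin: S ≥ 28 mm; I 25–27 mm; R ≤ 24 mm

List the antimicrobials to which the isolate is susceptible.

erythromycin, penicillin, fosfomycin, colistin, amikacin

Erythromycin: 22 mm is ≥ 18 mm ⇒ S
Ceftriaxone (14 mm) in 14–15 mm ⇒ intermediate
Penicillin: 20 mm is ≥ 19 mm — S
Meropenem 28 mm: in 27–28 mm → I
Fosfomycin 28 mm: ≥ 24 mm ⇒ susceptible
Colistin: 29 mm is ≥ 28 mm — susceptible
Clarithromycin: 6 mm is ≤ 7 mm ⇒ R
Piperacillin-tazobactam 15 mm: ≤ 20 mm → R
Amikacin: 28 mm is ≥ 27 mm → susceptible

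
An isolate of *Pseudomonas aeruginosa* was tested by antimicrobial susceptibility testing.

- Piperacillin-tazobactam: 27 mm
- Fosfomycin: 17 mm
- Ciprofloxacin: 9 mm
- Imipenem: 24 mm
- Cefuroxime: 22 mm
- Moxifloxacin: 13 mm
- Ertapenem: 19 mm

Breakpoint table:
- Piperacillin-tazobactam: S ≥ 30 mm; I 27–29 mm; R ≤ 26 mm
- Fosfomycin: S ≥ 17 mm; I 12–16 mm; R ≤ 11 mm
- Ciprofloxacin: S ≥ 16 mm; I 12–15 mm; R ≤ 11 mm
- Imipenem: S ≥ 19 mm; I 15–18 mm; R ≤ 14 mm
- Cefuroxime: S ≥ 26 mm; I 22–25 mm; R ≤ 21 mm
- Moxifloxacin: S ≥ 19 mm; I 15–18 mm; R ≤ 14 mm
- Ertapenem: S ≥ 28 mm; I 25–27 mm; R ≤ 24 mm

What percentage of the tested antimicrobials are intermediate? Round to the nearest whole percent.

29%

Piperacillin-tazobactam: 27 mm is in 27–29 mm — Intermediate
Fosfomycin: 17 mm is ≥ 17 mm → susceptible
Ciprofloxacin (9 mm) ≤ 11 mm → R
Imipenem: 24 mm is ≥ 19 mm — S
Cefuroxime: 22 mm is in 22–25 mm ⇒ I
Moxifloxacin 13 mm: ≤ 14 mm → resistant
Ertapenem 19 mm: ≤ 24 mm → R
Intermediate: 2/7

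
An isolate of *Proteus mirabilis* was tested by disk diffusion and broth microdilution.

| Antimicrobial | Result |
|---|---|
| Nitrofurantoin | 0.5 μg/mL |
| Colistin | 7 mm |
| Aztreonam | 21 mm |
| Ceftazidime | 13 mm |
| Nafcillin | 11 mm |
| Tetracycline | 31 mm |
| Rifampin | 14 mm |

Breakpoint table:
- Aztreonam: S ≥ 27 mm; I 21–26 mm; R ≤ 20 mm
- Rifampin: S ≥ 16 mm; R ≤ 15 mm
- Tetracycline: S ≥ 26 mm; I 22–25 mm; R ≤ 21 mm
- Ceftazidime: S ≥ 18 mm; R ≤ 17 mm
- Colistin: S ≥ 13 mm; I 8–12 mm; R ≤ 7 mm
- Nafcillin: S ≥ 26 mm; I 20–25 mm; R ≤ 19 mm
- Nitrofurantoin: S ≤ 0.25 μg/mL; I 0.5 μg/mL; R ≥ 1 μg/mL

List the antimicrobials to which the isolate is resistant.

colistin, ceftazidime, nafcillin, rifampin

Nitrofurantoin 0.5 μg/mL: = 0.5 μg/mL → I
Colistin: 7 mm is ≤ 7 mm → resistant
Aztreonam (21 mm) in 21–26 mm ⇒ I
Ceftazidime (13 mm) ≤ 17 mm → R
Nafcillin (11 mm) ≤ 19 mm — R
Tetracycline: 31 mm is ≥ 26 mm ⇒ Susceptible
Rifampin (14 mm) ≤ 15 mm ⇒ Resistant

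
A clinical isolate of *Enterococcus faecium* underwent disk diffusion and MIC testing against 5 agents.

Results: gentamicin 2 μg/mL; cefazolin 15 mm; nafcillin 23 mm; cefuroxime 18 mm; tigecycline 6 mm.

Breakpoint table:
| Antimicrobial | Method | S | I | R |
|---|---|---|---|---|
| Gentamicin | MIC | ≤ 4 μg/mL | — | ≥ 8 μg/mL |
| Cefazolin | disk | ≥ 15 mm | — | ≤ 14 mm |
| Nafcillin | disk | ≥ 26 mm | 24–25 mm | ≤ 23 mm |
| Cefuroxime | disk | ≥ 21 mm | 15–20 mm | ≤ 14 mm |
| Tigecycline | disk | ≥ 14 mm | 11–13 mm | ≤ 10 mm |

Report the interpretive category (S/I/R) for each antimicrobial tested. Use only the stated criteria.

Gentamicin (2 μg/mL) ≤ 4 μg/mL ⇒ susceptible
Cefazolin: 15 mm is ≥ 15 mm → susceptible
Nafcillin: 23 mm is ≤ 23 mm — Resistant
Cefuroxime (18 mm) in 15–20 mm → Intermediate
Tigecycline 6 mm: ≤ 10 mm ⇒ resistant

S, S, R, I, R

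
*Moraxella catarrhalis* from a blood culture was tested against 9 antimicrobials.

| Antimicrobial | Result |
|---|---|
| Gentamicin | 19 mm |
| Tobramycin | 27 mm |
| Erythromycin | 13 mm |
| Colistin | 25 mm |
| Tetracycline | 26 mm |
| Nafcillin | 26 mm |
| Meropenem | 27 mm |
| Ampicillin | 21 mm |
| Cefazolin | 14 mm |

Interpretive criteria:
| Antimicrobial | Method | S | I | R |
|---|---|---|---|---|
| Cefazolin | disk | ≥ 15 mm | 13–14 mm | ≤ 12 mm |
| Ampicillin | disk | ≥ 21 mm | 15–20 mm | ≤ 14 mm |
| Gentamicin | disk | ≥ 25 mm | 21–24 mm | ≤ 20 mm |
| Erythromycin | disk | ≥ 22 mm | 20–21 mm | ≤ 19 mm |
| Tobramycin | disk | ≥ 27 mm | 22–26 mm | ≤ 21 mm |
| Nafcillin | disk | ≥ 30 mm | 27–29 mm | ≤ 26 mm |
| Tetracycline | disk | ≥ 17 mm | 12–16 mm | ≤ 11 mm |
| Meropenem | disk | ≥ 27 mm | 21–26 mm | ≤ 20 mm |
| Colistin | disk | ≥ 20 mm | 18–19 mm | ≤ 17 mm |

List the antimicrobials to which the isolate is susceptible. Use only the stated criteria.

tobramycin, colistin, tetracycline, meropenem, ampicillin

Gentamicin: 19 mm is ≤ 20 mm → R
Tobramycin (27 mm) ≥ 27 mm ⇒ S
Erythromycin 13 mm: ≤ 19 mm → R
Colistin: 25 mm is ≥ 20 mm ⇒ S
Tetracycline: 26 mm is ≥ 17 mm ⇒ susceptible
Nafcillin (26 mm) ≤ 26 mm → resistant
Meropenem 27 mm: ≥ 27 mm → S
Ampicillin 21 mm: ≥ 21 mm — S
Cefazolin (14 mm) in 13–14 mm — Intermediate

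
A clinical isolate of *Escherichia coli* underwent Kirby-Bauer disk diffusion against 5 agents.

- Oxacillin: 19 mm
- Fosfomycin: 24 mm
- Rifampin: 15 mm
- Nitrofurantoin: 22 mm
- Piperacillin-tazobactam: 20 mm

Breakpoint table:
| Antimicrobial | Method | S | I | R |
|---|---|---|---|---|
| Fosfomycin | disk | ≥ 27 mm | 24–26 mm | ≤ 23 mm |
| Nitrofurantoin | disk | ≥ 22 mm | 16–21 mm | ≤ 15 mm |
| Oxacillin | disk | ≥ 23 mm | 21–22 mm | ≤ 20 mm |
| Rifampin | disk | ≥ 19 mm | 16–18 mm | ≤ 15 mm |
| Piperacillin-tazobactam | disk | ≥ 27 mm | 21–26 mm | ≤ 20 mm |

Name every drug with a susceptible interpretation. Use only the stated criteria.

nitrofurantoin

Oxacillin: 19 mm is ≤ 20 mm ⇒ resistant
Fosfomycin 24 mm: in 24–26 mm → Intermediate
Rifampin 15 mm: ≤ 15 mm ⇒ R
Nitrofurantoin (22 mm) ≥ 22 mm → susceptible
Piperacillin-tazobactam (20 mm) ≤ 20 mm → resistant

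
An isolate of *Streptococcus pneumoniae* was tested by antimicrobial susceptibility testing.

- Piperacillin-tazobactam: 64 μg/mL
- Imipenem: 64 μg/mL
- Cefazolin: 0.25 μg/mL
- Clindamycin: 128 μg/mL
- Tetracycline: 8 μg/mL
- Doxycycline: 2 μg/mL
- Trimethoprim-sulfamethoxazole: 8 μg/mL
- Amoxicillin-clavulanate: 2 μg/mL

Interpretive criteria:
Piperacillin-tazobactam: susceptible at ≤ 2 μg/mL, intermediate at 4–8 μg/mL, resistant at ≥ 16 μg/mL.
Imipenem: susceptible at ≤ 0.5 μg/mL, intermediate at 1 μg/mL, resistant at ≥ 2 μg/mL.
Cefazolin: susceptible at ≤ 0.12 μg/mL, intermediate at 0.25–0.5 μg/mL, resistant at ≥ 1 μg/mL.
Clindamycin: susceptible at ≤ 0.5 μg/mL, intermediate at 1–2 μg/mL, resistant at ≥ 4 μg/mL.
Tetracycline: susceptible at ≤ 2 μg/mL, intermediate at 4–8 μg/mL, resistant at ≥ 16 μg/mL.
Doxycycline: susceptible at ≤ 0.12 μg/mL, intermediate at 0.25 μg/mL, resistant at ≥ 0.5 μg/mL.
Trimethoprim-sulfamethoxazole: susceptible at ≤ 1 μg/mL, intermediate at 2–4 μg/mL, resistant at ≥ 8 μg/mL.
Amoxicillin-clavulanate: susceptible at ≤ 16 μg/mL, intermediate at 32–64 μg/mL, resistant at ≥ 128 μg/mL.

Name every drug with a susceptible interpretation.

Piperacillin-tazobactam: 64 μg/mL is ≥ 16 μg/mL → R
Imipenem 64 μg/mL: ≥ 2 μg/mL — Resistant
Cefazolin 0.25 μg/mL: in 0.25–0.5 μg/mL — Intermediate
Clindamycin (128 μg/mL) ≥ 4 μg/mL — Resistant
Tetracycline 8 μg/mL: in 4–8 μg/mL ⇒ I
Doxycycline (2 μg/mL) ≥ 0.5 μg/mL ⇒ resistant
Trimethoprim-sulfamethoxazole: 8 μg/mL is ≥ 8 μg/mL → Resistant
Amoxicillin-clavulanate (2 μg/mL) ≤ 16 μg/mL → Susceptible

amoxicillin-clavulanate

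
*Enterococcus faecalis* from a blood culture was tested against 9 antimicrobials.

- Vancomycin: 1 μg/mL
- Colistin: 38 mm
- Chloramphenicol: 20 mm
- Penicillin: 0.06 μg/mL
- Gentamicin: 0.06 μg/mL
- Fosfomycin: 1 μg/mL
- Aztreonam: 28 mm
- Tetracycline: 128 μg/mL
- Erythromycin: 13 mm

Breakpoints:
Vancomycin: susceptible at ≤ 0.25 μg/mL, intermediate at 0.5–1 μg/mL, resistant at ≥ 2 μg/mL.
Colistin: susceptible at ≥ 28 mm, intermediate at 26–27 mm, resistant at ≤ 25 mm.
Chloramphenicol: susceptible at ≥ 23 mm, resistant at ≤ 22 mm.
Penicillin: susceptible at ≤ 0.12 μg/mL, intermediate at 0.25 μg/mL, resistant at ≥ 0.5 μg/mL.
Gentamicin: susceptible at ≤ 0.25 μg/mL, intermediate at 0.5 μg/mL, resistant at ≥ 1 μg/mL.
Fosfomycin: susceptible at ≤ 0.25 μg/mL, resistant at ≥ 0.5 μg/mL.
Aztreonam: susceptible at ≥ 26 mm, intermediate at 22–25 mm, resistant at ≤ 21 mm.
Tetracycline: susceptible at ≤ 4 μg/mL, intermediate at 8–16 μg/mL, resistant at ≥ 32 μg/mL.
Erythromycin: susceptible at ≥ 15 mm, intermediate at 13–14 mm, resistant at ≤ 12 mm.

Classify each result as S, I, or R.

Vancomycin: 1 μg/mL is in 0.5–1 μg/mL ⇒ Intermediate
Colistin: 38 mm is ≥ 28 mm — Susceptible
Chloramphenicol: 20 mm is ≤ 22 mm → resistant
Penicillin: 0.06 μg/mL is ≤ 0.12 μg/mL — Susceptible
Gentamicin (0.06 μg/mL) ≤ 0.25 μg/mL → susceptible
Fosfomycin (1 μg/mL) ≥ 0.5 μg/mL — resistant
Aztreonam: 28 mm is ≥ 26 mm ⇒ susceptible
Tetracycline 128 μg/mL: ≥ 32 μg/mL ⇒ resistant
Erythromycin: 13 mm is in 13–14 mm ⇒ intermediate

I, S, R, S, S, R, S, R, I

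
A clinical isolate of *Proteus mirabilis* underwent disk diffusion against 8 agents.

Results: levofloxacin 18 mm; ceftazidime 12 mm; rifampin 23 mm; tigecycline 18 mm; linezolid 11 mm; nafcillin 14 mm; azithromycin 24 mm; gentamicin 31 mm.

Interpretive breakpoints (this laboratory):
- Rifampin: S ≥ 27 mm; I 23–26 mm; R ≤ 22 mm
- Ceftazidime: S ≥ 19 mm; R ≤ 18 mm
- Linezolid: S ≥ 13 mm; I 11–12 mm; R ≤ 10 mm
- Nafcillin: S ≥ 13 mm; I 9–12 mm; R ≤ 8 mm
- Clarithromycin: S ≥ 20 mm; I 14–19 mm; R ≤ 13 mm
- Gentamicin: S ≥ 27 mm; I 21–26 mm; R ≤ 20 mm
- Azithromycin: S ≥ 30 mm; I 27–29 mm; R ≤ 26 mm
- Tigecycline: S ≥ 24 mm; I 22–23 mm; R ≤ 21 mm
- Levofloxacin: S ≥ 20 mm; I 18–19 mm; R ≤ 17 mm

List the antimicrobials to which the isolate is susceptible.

nafcillin, gentamicin

Levofloxacin (18 mm) in 18–19 mm — Intermediate
Ceftazidime 12 mm: ≤ 18 mm ⇒ Resistant
Rifampin (23 mm) in 23–26 mm → I
Tigecycline (18 mm) ≤ 21 mm → R
Linezolid 11 mm: in 11–12 mm ⇒ Intermediate
Nafcillin (14 mm) ≥ 13 mm ⇒ Susceptible
Azithromycin (24 mm) ≤ 26 mm — Resistant
Gentamicin: 31 mm is ≥ 27 mm → susceptible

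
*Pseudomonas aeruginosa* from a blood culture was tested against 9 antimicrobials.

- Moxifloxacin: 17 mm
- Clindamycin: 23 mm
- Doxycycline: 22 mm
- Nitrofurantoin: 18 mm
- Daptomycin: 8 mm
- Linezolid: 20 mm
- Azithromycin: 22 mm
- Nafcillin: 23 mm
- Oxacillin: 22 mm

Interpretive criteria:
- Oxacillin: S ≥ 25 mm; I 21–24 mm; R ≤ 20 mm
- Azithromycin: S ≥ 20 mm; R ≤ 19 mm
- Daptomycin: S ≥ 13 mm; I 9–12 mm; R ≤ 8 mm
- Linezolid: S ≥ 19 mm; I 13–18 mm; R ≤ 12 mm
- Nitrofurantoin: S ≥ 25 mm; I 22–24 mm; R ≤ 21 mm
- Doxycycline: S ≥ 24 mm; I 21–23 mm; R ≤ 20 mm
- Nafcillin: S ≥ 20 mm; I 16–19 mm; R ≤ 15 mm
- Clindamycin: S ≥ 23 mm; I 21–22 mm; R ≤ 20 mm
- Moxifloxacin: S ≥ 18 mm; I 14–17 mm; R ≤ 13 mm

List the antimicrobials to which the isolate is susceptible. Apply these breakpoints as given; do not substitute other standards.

clindamycin, linezolid, azithromycin, nafcillin

Moxifloxacin: 17 mm is in 14–17 mm ⇒ Intermediate
Clindamycin: 23 mm is ≥ 23 mm → S
Doxycycline: 22 mm is in 21–23 mm — Intermediate
Nitrofurantoin (18 mm) ≤ 21 mm ⇒ Resistant
Daptomycin 8 mm: ≤ 8 mm ⇒ R
Linezolid 20 mm: ≥ 19 mm ⇒ Susceptible
Azithromycin: 22 mm is ≥ 20 mm → S
Nafcillin (23 mm) ≥ 20 mm → S
Oxacillin (22 mm) in 21–24 mm ⇒ Intermediate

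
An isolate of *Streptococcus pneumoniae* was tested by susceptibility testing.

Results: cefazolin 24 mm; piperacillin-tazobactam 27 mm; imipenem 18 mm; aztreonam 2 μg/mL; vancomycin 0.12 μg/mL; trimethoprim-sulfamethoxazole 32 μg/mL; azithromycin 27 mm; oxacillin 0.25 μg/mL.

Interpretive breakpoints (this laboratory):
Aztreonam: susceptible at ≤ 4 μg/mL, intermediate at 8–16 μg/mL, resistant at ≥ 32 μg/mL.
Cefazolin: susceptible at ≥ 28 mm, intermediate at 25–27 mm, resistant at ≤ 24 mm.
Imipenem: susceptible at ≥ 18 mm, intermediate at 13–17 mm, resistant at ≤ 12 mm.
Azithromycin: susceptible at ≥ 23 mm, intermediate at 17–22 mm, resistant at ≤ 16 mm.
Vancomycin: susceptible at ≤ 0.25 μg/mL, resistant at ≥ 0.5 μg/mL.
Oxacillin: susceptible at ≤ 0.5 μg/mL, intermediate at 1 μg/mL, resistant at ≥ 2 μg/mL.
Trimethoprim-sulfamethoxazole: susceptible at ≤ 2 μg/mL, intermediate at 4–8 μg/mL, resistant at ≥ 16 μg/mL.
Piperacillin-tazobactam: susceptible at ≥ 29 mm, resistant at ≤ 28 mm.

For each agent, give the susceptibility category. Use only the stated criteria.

R, R, S, S, S, R, S, S

Cefazolin: 24 mm is ≤ 24 mm → Resistant
Piperacillin-tazobactam 27 mm: ≤ 28 mm ⇒ R
Imipenem (18 mm) ≥ 18 mm — susceptible
Aztreonam 2 μg/mL: ≤ 4 μg/mL — S
Vancomycin (0.12 μg/mL) ≤ 0.25 μg/mL → Susceptible
Trimethoprim-sulfamethoxazole (32 μg/mL) ≥ 16 μg/mL — R
Azithromycin (27 mm) ≥ 23 mm → susceptible
Oxacillin (0.25 μg/mL) ≤ 0.5 μg/mL → S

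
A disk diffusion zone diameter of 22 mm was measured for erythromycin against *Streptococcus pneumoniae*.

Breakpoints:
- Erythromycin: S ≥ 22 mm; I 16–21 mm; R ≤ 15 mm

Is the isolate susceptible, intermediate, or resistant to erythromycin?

Erythromycin: 22 mm is ≥ 22 mm ⇒ S

Susceptible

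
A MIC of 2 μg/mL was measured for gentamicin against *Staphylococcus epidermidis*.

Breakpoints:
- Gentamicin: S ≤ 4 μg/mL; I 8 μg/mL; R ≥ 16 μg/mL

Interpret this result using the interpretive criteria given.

Gentamicin (2 μg/mL) ≤ 4 μg/mL ⇒ susceptible

Susceptible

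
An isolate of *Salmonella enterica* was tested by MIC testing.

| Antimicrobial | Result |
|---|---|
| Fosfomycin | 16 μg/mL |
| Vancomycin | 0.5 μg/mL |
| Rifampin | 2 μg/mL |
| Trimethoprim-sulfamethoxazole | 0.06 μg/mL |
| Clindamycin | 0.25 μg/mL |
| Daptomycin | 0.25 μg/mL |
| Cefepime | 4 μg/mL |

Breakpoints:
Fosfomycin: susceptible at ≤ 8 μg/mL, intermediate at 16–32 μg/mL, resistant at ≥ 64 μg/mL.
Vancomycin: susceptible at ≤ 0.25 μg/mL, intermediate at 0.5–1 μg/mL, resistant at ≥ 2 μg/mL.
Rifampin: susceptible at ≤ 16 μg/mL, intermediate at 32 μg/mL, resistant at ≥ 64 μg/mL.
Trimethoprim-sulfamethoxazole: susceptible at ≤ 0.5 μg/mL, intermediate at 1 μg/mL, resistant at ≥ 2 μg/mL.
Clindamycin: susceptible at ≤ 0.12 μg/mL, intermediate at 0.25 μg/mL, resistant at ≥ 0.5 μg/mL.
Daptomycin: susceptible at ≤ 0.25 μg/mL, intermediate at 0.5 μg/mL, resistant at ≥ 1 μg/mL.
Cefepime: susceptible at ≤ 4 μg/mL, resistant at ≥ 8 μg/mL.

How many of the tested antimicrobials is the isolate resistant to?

0

Fosfomycin (16 μg/mL) in 16–32 μg/mL ⇒ I
Vancomycin (0.5 μg/mL) in 0.5–1 μg/mL → I
Rifampin (2 μg/mL) ≤ 16 μg/mL — susceptible
Trimethoprim-sulfamethoxazole: 0.06 μg/mL is ≤ 0.5 μg/mL — S
Clindamycin: 0.25 μg/mL is = 0.25 μg/mL — Intermediate
Daptomycin (0.25 μg/mL) ≤ 0.25 μg/mL — S
Cefepime: 4 μg/mL is ≤ 4 μg/mL ⇒ susceptible
Resistant: 0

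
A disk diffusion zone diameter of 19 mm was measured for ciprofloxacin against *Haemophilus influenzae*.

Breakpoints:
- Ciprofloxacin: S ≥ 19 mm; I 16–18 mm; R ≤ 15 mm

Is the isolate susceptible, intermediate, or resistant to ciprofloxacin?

Ciprofloxacin 19 mm: ≥ 19 mm → Susceptible

Susceptible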